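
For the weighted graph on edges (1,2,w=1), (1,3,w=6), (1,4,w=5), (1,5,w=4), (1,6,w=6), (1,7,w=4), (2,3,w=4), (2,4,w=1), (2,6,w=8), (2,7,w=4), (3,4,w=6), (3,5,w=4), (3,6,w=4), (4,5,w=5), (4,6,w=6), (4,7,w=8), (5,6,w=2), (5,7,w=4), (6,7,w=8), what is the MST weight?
16 (MST edges: (1,2,w=1), (1,5,w=4), (1,7,w=4), (2,3,w=4), (2,4,w=1), (5,6,w=2); sum of weights 1 + 4 + 4 + 4 + 1 + 2 = 16)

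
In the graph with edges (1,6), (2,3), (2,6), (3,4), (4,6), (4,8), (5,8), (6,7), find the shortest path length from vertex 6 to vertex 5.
3 (path: 6 -> 4 -> 8 -> 5, 3 edges)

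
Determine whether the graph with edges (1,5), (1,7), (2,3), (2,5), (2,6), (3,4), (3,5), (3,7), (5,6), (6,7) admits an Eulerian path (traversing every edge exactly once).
No (4 vertices have odd degree: {2, 4, 6, 7}; Eulerian path requires 0 or 2)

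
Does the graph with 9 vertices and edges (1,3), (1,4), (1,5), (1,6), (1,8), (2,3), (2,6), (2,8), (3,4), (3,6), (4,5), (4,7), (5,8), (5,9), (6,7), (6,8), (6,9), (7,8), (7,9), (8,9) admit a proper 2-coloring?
No (odd cycle of length 3: 6 -> 1 -> 3 -> 6)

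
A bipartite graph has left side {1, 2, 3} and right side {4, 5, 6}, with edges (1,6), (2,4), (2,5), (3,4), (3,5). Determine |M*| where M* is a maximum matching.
3 (matching: (1,6), (2,5), (3,4); upper bound min(|L|,|R|) = min(3,3) = 3)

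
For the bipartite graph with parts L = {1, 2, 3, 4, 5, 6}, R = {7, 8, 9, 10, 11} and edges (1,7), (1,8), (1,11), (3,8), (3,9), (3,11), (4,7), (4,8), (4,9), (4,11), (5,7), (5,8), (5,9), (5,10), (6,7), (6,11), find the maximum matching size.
5 (matching: (1,11), (3,9), (4,8), (5,10), (6,7); upper bound min(|L|,|R|) = min(6,5) = 5)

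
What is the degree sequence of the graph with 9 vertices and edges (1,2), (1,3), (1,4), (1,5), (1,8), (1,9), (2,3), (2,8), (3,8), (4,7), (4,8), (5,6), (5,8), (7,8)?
[6, 6, 3, 3, 3, 3, 2, 1, 1] (degrees: deg(1)=6, deg(2)=3, deg(3)=3, deg(4)=3, deg(5)=3, deg(6)=1, deg(7)=2, deg(8)=6, deg(9)=1)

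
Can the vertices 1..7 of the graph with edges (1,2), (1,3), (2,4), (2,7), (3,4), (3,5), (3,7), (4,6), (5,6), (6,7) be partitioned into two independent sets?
Yes. Partition: {1, 4, 5, 7}, {2, 3, 6}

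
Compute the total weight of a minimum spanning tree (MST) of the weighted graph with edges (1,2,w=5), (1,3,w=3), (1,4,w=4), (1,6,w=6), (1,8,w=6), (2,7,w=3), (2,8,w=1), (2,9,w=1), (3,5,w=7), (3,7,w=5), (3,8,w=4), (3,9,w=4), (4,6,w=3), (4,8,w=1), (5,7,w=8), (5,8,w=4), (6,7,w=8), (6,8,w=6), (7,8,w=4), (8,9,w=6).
20 (MST edges: (1,3,w=3), (1,4,w=4), (2,7,w=3), (2,8,w=1), (2,9,w=1), (4,6,w=3), (4,8,w=1), (5,8,w=4); sum of weights 3 + 4 + 3 + 1 + 1 + 3 + 1 + 4 = 20)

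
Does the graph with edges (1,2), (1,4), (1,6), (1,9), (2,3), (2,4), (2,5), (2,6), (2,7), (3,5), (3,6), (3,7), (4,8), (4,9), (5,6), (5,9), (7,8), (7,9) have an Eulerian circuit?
Yes (the graph is connected and all 9 vertices have even degree)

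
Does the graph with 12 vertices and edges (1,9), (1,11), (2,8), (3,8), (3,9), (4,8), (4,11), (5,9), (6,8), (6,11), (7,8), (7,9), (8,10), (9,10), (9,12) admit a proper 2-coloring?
Yes. Partition: {1, 2, 3, 4, 5, 6, 7, 10, 12}, {8, 9, 11}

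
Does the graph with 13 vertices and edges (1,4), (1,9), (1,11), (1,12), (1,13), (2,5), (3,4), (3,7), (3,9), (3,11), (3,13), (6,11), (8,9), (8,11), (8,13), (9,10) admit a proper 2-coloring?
Yes. Partition: {1, 2, 3, 6, 8, 10}, {4, 5, 7, 9, 11, 12, 13}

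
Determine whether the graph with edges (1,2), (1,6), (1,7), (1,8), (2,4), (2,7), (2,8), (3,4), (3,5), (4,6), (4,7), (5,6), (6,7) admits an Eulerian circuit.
Yes (the graph is connected and all 8 vertices have even degree)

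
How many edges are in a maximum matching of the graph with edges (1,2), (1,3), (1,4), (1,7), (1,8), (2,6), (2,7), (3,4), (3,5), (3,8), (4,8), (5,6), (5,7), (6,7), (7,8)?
4 (matching: (1,8), (2,7), (3,4), (5,6); upper bound floor(n/2) = floor(8/2) = 4)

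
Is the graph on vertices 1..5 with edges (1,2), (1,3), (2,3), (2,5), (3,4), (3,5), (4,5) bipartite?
No (odd cycle of length 3: 3 -> 1 -> 2 -> 3)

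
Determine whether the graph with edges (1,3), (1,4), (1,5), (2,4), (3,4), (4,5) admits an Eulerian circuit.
No (2 vertices have odd degree: {1, 2}; Eulerian circuit requires 0)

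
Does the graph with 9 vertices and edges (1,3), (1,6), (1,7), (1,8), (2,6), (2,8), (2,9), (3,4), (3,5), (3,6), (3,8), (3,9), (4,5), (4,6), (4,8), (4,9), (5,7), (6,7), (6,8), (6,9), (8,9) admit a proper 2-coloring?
No (odd cycle of length 3: 8 -> 1 -> 3 -> 8)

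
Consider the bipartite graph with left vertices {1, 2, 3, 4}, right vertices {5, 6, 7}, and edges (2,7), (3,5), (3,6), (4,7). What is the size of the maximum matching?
2 (matching: (2,7), (3,6); upper bound min(|L|,|R|) = min(4,3) = 3)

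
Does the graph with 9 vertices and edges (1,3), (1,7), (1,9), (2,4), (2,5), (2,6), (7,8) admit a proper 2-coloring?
Yes. Partition: {1, 2, 8}, {3, 4, 5, 6, 7, 9}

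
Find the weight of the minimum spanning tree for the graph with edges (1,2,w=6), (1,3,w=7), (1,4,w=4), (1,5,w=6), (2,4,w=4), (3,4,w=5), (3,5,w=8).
19 (MST edges: (1,4,w=4), (1,5,w=6), (2,4,w=4), (3,4,w=5); sum of weights 4 + 6 + 4 + 5 = 19)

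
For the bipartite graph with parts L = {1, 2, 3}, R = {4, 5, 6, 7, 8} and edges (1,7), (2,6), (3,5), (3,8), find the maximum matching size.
3 (matching: (1,7), (2,6), (3,8); upper bound min(|L|,|R|) = min(3,5) = 3)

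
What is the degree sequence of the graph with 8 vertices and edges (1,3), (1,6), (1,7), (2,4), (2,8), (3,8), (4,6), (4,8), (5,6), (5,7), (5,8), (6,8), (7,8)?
[6, 4, 3, 3, 3, 3, 2, 2] (degrees: deg(1)=3, deg(2)=2, deg(3)=2, deg(4)=3, deg(5)=3, deg(6)=4, deg(7)=3, deg(8)=6)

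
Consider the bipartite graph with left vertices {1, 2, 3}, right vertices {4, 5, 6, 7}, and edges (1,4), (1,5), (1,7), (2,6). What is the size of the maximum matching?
2 (matching: (1,7), (2,6); upper bound min(|L|,|R|) = min(3,4) = 3)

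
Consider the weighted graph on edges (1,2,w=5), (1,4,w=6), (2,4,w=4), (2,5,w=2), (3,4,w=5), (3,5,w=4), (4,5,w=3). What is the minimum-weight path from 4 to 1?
6 (path: 4 -> 1; weights 6 = 6)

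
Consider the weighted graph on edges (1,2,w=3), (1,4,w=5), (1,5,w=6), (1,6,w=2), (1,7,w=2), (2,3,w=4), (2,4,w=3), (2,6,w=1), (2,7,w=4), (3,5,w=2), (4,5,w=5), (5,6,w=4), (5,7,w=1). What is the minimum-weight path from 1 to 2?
3 (path: 1 -> 2; weights 3 = 3)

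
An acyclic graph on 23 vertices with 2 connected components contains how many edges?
21 (Each of the 2 component trees on V_i vertices has V_i - 1 edges; summing gives V - C = 23 - 2 = 21)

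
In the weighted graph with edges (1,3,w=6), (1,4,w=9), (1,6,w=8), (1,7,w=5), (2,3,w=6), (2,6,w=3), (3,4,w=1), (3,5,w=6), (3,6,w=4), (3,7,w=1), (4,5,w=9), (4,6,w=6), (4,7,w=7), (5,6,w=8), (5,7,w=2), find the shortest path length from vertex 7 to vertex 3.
1 (path: 7 -> 3; weights 1 = 1)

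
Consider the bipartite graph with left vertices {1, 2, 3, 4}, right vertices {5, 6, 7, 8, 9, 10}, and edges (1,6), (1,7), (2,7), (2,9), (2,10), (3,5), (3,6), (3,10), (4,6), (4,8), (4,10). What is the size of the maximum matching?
4 (matching: (1,7), (2,9), (3,10), (4,8); upper bound min(|L|,|R|) = min(4,6) = 4)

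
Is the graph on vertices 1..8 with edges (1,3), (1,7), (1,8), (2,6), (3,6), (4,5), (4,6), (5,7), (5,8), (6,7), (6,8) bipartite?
Yes. Partition: {1, 5, 6}, {2, 3, 4, 7, 8}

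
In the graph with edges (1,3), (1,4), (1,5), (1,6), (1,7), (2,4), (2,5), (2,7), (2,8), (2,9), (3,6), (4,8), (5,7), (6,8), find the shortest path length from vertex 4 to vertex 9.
2 (path: 4 -> 2 -> 9, 2 edges)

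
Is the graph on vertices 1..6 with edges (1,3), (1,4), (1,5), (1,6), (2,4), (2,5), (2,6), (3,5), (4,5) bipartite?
No (odd cycle of length 3: 3 -> 1 -> 5 -> 3)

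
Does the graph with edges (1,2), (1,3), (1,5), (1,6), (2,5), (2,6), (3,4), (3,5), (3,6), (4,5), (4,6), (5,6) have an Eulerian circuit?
No (4 vertices have odd degree: {2, 4, 5, 6}; Eulerian circuit requires 0)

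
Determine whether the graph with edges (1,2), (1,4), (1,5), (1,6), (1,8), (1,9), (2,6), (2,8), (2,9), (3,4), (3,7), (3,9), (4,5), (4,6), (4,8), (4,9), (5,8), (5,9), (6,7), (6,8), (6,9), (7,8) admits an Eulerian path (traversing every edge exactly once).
Yes (the graph is connected and exactly 2 vertices have odd degree: {3, 7}; any Eulerian path must start and end at those)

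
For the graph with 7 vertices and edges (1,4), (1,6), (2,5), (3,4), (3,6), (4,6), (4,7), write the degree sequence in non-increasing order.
[4, 3, 2, 2, 1, 1, 1] (degrees: deg(1)=2, deg(2)=1, deg(3)=2, deg(4)=4, deg(5)=1, deg(6)=3, deg(7)=1)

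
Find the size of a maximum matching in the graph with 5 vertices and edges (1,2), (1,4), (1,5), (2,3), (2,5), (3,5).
2 (matching: (1,4), (3,5); upper bound floor(n/2) = floor(5/2) = 2)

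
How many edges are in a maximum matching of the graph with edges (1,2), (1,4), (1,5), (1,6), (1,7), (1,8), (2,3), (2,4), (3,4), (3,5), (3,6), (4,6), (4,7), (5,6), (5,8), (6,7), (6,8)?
4 (matching: (1,2), (3,6), (4,7), (5,8); upper bound floor(n/2) = floor(8/2) = 4)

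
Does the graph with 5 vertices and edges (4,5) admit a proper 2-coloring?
Yes. Partition: {1, 2, 3, 4}, {5}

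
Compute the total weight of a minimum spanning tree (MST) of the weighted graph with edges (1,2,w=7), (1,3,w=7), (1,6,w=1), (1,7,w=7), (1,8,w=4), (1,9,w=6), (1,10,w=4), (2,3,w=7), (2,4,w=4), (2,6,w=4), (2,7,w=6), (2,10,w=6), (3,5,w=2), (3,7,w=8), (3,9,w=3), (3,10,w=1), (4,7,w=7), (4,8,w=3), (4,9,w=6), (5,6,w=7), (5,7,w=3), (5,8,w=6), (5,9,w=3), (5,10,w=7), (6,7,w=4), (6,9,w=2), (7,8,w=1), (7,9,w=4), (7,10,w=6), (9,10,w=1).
18 (MST edges: (1,6,w=1), (2,4,w=4), (3,5,w=2), (3,10,w=1), (4,8,w=3), (5,7,w=3), (6,9,w=2), (7,8,w=1), (9,10,w=1); sum of weights 1 + 4 + 2 + 1 + 3 + 3 + 2 + 1 + 1 = 18)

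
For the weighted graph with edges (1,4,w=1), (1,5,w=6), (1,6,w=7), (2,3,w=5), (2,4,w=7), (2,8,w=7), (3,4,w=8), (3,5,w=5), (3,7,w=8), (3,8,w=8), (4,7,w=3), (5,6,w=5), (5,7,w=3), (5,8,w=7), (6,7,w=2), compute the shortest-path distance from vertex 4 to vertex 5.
6 (path: 4 -> 7 -> 5; weights 3 + 3 = 6)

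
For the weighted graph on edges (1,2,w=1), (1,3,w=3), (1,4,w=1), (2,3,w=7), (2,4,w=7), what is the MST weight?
5 (MST edges: (1,2,w=1), (1,3,w=3), (1,4,w=1); sum of weights 1 + 3 + 1 = 5)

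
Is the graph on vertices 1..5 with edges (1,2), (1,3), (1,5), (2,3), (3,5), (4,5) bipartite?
No (odd cycle of length 3: 5 -> 1 -> 3 -> 5)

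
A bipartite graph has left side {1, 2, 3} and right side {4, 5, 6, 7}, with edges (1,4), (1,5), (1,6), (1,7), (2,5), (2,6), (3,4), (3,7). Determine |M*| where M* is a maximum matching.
3 (matching: (1,5), (2,6), (3,7); upper bound min(|L|,|R|) = min(3,4) = 3)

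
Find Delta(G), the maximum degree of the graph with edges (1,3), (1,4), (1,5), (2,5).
3 (attained at vertex 1)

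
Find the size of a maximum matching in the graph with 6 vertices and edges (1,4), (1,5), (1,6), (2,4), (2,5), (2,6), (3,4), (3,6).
3 (matching: (1,6), (2,5), (3,4); upper bound floor(n/2) = floor(6/2) = 3)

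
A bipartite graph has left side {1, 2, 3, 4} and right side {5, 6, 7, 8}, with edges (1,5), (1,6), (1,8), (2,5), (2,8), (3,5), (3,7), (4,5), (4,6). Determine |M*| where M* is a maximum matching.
4 (matching: (1,8), (2,5), (3,7), (4,6); upper bound min(|L|,|R|) = min(4,4) = 4)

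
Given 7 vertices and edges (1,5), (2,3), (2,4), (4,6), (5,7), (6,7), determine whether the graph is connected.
Yes (BFS from 1 visits [1, 5, 7, 6, 4, 2, 3] — all 7 vertices reached)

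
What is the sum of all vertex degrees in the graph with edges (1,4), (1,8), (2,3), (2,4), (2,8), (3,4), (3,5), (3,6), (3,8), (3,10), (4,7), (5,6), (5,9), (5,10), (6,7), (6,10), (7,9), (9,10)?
36 (handshake: sum of degrees = 2|E| = 2 x 18 = 36)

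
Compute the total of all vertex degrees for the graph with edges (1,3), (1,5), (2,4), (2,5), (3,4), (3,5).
12 (handshake: sum of degrees = 2|E| = 2 x 6 = 12)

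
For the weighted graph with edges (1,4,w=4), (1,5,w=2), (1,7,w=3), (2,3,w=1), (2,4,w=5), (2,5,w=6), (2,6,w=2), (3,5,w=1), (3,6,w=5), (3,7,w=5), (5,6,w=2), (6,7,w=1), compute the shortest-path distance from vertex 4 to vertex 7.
7 (path: 4 -> 1 -> 7; weights 4 + 3 = 7)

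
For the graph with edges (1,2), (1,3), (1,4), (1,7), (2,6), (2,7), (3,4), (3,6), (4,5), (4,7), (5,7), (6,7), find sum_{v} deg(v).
24 (handshake: sum of degrees = 2|E| = 2 x 12 = 24)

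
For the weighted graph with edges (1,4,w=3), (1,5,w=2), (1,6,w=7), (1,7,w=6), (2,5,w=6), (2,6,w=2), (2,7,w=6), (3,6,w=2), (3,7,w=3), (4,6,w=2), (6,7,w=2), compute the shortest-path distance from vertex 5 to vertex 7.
8 (path: 5 -> 1 -> 7; weights 2 + 6 = 8)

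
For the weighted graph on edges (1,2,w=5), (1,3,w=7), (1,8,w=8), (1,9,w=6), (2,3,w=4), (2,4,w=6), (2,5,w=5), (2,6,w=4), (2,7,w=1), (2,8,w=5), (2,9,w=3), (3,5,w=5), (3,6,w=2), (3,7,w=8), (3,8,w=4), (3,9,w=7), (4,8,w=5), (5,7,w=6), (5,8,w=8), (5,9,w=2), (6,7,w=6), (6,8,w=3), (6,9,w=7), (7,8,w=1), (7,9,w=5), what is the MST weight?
22 (MST edges: (1,2,w=5), (2,7,w=1), (2,9,w=3), (3,6,w=2), (4,8,w=5), (5,9,w=2), (6,8,w=3), (7,8,w=1); sum of weights 5 + 1 + 3 + 2 + 5 + 2 + 3 + 1 = 22)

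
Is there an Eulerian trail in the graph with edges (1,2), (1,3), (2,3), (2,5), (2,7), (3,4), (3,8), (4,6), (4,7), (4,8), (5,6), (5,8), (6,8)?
Yes (the graph is connected and exactly 2 vertices have odd degree: {5, 6}; any Eulerian path must start and end at those)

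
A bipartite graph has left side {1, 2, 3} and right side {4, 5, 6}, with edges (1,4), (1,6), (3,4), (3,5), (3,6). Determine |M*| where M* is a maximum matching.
2 (matching: (1,6), (3,5); upper bound min(|L|,|R|) = min(3,3) = 3)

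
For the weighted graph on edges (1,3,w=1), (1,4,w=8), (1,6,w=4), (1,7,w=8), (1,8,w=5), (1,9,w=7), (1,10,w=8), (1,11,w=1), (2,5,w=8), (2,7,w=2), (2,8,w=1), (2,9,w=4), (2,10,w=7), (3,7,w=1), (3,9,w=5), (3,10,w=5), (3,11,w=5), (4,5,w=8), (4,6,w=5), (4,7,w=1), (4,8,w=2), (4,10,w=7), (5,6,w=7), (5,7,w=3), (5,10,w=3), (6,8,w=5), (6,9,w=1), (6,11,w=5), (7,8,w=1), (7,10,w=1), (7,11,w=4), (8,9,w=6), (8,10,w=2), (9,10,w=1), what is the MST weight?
12 (MST edges: (1,3,w=1), (1,11,w=1), (2,8,w=1), (3,7,w=1), (4,7,w=1), (5,10,w=3), (6,9,w=1), (7,8,w=1), (7,10,w=1), (9,10,w=1); sum of weights 1 + 1 + 1 + 1 + 1 + 3 + 1 + 1 + 1 + 1 = 12)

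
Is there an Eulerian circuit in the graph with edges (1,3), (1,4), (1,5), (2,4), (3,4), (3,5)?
No (4 vertices have odd degree: {1, 2, 3, 4}; Eulerian circuit requires 0)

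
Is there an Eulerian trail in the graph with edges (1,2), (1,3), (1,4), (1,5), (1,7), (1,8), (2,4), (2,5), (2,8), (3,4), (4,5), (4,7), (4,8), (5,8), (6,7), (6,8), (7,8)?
Yes — and in fact it has an Eulerian circuit (the graph is connected and all 8 vertices have even degree)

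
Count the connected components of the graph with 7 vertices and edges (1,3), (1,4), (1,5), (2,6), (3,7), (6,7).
1 (components: {1, 2, 3, 4, 5, 6, 7})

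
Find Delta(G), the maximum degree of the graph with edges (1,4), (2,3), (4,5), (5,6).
2 (attained at vertices 4, 5)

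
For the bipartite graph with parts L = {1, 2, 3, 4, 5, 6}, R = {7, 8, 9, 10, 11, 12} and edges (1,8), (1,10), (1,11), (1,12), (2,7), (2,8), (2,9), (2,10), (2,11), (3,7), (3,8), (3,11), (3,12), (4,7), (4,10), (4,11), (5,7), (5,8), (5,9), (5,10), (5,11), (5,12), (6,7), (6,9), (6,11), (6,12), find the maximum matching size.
6 (matching: (1,12), (2,11), (3,8), (4,10), (5,9), (6,7); upper bound min(|L|,|R|) = min(6,6) = 6)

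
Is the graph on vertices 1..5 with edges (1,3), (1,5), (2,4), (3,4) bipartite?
Yes. Partition: {1, 4}, {2, 3, 5}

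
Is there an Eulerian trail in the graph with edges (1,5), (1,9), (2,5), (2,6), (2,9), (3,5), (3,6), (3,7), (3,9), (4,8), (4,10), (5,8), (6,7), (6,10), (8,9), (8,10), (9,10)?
Yes (the graph is connected and exactly 2 vertices have odd degree: {2, 9}; any Eulerian path must start and end at those)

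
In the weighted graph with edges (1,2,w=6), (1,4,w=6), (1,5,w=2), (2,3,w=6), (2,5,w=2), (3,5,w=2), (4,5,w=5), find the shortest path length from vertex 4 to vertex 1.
6 (path: 4 -> 1; weights 6 = 6)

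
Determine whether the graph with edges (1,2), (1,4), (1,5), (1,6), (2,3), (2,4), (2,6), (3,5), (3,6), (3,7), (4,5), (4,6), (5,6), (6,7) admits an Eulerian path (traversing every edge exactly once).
Yes — and in fact it has an Eulerian circuit (the graph is connected and all 7 vertices have even degree)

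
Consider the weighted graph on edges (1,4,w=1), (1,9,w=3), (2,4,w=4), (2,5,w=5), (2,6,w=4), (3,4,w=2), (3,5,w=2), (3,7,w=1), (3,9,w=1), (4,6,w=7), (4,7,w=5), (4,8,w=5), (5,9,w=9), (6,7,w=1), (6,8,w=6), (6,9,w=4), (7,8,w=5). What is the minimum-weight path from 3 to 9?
1 (path: 3 -> 9; weights 1 = 1)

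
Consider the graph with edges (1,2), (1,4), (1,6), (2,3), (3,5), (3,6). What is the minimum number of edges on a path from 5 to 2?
2 (path: 5 -> 3 -> 2, 2 edges)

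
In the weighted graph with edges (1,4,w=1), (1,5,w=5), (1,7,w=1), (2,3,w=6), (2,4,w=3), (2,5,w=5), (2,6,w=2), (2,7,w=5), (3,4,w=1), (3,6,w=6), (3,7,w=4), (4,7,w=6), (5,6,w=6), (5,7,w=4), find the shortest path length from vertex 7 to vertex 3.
3 (path: 7 -> 1 -> 4 -> 3; weights 1 + 1 + 1 = 3)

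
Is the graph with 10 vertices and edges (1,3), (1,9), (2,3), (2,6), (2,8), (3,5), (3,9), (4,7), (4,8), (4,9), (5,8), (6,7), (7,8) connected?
No, it has 2 components: {1, 2, 3, 4, 5, 6, 7, 8, 9}, {10}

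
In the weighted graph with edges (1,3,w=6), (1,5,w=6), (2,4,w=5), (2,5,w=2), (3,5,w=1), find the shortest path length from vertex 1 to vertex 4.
13 (path: 1 -> 5 -> 2 -> 4; weights 6 + 2 + 5 = 13)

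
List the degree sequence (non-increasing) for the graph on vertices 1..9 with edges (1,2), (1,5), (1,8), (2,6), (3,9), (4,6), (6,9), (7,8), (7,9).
[3, 3, 3, 2, 2, 2, 1, 1, 1] (degrees: deg(1)=3, deg(2)=2, deg(3)=1, deg(4)=1, deg(5)=1, deg(6)=3, deg(7)=2, deg(8)=2, deg(9)=3)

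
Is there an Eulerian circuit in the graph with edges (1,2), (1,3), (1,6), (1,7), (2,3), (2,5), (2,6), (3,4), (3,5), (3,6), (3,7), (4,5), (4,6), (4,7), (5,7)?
Yes (the graph is connected and all 7 vertices have even degree)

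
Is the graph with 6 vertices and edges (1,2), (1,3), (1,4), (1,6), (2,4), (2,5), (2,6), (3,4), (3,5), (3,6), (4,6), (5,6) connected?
Yes (BFS from 1 visits [1, 2, 3, 4, 6, 5] — all 6 vertices reached)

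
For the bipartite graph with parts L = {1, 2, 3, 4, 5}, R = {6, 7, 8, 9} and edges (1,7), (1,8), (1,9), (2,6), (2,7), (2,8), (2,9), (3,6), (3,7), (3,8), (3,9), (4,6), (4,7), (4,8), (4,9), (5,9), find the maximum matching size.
4 (matching: (1,9), (2,8), (3,7), (4,6); upper bound min(|L|,|R|) = min(5,4) = 4)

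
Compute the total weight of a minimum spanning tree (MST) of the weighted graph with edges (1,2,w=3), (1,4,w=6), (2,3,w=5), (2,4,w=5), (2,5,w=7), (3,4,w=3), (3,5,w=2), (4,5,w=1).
11 (MST edges: (1,2,w=3), (2,4,w=5), (3,5,w=2), (4,5,w=1); sum of weights 3 + 5 + 2 + 1 = 11)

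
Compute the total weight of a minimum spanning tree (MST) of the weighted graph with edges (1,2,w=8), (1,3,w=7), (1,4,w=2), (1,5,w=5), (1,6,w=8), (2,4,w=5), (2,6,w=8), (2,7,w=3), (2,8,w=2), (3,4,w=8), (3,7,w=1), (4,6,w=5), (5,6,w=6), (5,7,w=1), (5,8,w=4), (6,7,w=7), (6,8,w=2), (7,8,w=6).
16 (MST edges: (1,4,w=2), (1,5,w=5), (2,7,w=3), (2,8,w=2), (3,7,w=1), (5,7,w=1), (6,8,w=2); sum of weights 2 + 5 + 3 + 2 + 1 + 1 + 2 = 16)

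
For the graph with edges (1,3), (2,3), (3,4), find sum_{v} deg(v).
6 (handshake: sum of degrees = 2|E| = 2 x 3 = 6)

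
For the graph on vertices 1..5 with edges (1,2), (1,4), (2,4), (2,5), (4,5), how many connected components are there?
2 (components: {1, 2, 4, 5}, {3})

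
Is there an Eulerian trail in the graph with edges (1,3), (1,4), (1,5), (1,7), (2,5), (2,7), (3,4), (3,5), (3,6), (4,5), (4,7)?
Yes (the graph is connected and exactly 2 vertices have odd degree: {6, 7}; any Eulerian path must start and end at those)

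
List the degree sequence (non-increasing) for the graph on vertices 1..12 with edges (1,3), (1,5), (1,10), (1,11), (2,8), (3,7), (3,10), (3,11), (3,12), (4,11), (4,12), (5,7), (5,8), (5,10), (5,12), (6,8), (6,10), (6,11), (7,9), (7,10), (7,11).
[5, 5, 5, 5, 5, 4, 3, 3, 3, 2, 1, 1] (degrees: deg(1)=4, deg(2)=1, deg(3)=5, deg(4)=2, deg(5)=5, deg(6)=3, deg(7)=5, deg(8)=3, deg(9)=1, deg(10)=5, deg(11)=5, deg(12)=3)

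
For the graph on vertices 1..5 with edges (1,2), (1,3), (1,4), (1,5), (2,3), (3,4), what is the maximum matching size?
2 (matching: (1,5), (3,4); upper bound floor(n/2) = floor(5/2) = 2)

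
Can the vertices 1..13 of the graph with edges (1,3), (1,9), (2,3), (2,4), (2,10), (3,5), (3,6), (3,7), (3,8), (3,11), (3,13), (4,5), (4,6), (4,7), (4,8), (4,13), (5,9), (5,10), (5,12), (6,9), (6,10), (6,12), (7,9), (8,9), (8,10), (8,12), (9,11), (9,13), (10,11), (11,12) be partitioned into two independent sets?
Yes. Partition: {1, 2, 5, 6, 7, 8, 11, 13}, {3, 4, 9, 10, 12}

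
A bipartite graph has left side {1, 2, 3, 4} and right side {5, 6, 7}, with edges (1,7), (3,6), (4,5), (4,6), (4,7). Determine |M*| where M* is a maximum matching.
3 (matching: (1,7), (3,6), (4,5); upper bound min(|L|,|R|) = min(4,3) = 3)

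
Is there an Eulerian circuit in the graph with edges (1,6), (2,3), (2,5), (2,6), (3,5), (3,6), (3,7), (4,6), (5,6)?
No (6 vertices have odd degree: {1, 2, 4, 5, 6, 7}; Eulerian circuit requires 0)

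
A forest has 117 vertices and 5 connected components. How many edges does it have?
112 (Each of the 5 component trees on V_i vertices has V_i - 1 edges; summing gives V - C = 117 - 5 = 112)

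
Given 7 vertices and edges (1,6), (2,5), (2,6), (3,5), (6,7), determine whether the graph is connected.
No, it has 2 components: {1, 2, 3, 5, 6, 7}, {4}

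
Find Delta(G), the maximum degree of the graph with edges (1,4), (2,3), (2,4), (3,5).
2 (attained at vertices 2, 3, 4)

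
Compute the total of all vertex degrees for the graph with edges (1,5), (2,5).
4 (handshake: sum of degrees = 2|E| = 2 x 2 = 4)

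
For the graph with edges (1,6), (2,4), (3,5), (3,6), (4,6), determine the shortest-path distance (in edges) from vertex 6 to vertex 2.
2 (path: 6 -> 4 -> 2, 2 edges)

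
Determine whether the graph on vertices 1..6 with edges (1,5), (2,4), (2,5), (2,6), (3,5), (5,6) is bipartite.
No (odd cycle of length 3: 2 -> 5 -> 6 -> 2)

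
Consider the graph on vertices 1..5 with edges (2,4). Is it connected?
No, it has 4 components: {1}, {2, 4}, {3}, {5}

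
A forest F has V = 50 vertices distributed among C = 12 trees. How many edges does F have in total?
38 (Each of the 12 component trees on V_i vertices has V_i - 1 edges; summing gives V - C = 50 - 12 = 38)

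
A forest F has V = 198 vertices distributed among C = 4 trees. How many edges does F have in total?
194 (Each of the 4 component trees on V_i vertices has V_i - 1 edges; summing gives V - C = 198 - 4 = 194)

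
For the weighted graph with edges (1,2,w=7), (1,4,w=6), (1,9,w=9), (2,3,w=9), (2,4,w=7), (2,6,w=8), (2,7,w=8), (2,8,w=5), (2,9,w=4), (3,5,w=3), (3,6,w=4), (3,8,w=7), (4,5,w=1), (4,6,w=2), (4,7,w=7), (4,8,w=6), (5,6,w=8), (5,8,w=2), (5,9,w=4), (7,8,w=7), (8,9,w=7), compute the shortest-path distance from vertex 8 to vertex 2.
5 (path: 8 -> 2; weights 5 = 5)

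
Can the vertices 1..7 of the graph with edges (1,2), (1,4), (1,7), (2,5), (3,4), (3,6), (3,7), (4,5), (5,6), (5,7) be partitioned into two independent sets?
Yes. Partition: {1, 3, 5}, {2, 4, 6, 7}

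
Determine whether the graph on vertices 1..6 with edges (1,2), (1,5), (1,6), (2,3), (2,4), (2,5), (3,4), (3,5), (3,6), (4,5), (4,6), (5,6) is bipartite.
No (odd cycle of length 3: 6 -> 1 -> 5 -> 6)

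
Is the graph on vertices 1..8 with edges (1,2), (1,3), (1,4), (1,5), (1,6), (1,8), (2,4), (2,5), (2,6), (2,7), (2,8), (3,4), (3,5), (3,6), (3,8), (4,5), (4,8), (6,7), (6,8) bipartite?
No (odd cycle of length 3: 2 -> 1 -> 8 -> 2)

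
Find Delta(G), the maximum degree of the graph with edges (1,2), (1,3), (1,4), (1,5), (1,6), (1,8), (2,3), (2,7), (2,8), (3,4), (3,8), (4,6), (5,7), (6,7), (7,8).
6 (attained at vertex 1)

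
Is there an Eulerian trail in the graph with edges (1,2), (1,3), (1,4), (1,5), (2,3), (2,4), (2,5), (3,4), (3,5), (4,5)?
Yes — and in fact it has an Eulerian circuit (the graph is connected and all 5 vertices have even degree)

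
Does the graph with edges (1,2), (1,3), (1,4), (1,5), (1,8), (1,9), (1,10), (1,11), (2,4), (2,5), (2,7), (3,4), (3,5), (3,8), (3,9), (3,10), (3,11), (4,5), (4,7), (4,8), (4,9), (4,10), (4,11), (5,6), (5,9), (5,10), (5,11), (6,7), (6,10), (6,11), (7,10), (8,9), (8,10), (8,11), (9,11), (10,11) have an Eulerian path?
Yes (the graph is connected and exactly 2 vertices have odd degree: {3, 4}; any Eulerian path must start and end at those)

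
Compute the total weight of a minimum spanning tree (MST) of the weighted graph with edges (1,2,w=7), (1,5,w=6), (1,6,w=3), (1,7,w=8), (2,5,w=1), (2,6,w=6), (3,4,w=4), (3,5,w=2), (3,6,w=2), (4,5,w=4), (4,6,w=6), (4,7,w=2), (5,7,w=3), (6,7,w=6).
13 (MST edges: (1,6,w=3), (2,5,w=1), (3,5,w=2), (3,6,w=2), (4,7,w=2), (5,7,w=3); sum of weights 3 + 1 + 2 + 2 + 2 + 3 = 13)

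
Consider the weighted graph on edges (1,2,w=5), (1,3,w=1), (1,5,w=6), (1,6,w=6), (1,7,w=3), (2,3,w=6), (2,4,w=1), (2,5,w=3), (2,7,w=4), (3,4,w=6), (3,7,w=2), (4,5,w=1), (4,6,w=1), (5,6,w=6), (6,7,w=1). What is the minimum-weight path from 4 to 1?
5 (path: 4 -> 6 -> 7 -> 1; weights 1 + 1 + 3 = 5)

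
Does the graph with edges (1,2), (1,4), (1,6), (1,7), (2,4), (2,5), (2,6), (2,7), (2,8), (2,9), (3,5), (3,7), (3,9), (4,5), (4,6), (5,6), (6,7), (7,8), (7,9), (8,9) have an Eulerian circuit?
No (4 vertices have odd degree: {2, 3, 6, 8}; Eulerian circuit requires 0)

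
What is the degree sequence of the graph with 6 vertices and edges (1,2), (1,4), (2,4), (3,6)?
[2, 2, 2, 1, 1, 0] (degrees: deg(1)=2, deg(2)=2, deg(3)=1, deg(4)=2, deg(5)=0, deg(6)=1)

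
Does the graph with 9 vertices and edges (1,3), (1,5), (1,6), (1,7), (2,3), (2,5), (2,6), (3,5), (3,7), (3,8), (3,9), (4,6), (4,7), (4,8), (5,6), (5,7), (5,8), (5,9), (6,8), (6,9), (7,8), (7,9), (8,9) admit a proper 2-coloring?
No (odd cycle of length 3: 3 -> 1 -> 5 -> 3)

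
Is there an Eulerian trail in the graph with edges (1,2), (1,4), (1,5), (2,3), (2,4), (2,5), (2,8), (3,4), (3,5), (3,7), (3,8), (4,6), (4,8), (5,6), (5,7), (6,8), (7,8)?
No (8 vertices have odd degree: {1, 2, 3, 4, 5, 6, 7, 8}; Eulerian path requires 0 or 2)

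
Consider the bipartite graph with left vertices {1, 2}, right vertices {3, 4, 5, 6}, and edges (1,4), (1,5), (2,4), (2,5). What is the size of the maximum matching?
2 (matching: (1,5), (2,4); upper bound min(|L|,|R|) = min(2,4) = 2)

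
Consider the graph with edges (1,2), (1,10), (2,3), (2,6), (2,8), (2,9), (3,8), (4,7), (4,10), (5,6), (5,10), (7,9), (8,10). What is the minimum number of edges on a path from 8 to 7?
3 (path: 8 -> 2 -> 9 -> 7, 3 edges)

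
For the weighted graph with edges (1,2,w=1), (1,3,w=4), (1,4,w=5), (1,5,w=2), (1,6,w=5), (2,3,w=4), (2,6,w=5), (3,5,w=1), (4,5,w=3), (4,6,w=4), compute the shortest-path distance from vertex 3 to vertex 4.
4 (path: 3 -> 5 -> 4; weights 1 + 3 = 4)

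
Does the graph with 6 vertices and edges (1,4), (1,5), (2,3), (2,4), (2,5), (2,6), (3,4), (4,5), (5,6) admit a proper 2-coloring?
No (odd cycle of length 3: 4 -> 1 -> 5 -> 4)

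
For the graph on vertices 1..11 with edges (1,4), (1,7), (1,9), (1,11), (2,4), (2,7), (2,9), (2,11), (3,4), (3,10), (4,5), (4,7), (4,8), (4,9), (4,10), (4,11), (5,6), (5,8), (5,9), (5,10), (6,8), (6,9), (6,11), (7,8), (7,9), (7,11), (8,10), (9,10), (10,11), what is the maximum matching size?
5 (matching: (1,11), (2,7), (4,10), (5,9), (6,8); upper bound floor(n/2) = floor(11/2) = 5)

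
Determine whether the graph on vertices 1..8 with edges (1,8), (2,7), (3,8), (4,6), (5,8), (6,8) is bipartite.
Yes. Partition: {1, 2, 3, 5, 6}, {4, 7, 8}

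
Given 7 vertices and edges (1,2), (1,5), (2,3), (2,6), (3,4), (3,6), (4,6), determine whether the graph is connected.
No, it has 2 components: {1, 2, 3, 4, 5, 6}, {7}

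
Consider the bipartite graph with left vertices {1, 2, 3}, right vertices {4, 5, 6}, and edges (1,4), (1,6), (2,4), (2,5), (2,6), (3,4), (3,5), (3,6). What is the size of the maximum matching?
3 (matching: (1,6), (2,5), (3,4); upper bound min(|L|,|R|) = min(3,3) = 3)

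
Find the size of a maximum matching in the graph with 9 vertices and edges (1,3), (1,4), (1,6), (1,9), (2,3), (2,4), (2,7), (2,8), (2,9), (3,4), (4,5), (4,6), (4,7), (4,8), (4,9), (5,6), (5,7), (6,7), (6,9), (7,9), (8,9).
4 (matching: (1,9), (2,8), (4,7), (5,6); upper bound floor(n/2) = floor(9/2) = 4)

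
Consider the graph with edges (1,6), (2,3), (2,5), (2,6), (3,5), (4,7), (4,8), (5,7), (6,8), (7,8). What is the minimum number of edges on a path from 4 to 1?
3 (path: 4 -> 8 -> 6 -> 1, 3 edges)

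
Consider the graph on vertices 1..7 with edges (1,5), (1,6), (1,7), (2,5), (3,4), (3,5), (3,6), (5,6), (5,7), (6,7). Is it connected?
Yes (BFS from 1 visits [1, 5, 6, 7, 2, 3, 4] — all 7 vertices reached)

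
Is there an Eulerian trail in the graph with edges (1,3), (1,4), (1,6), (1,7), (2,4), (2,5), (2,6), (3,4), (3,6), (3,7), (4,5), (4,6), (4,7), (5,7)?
Yes (the graph is connected and exactly 2 vertices have odd degree: {2, 5}; any Eulerian path must start and end at those)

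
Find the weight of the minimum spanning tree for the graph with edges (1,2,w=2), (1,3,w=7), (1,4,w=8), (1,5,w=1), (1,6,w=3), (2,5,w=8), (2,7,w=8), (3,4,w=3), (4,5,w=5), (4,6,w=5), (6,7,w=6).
20 (MST edges: (1,2,w=2), (1,5,w=1), (1,6,w=3), (3,4,w=3), (4,6,w=5), (6,7,w=6); sum of weights 2 + 1 + 3 + 3 + 5 + 6 = 20)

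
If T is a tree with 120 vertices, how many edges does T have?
119 (A tree on V vertices has V - 1 edges, so 120 - 1 = 119)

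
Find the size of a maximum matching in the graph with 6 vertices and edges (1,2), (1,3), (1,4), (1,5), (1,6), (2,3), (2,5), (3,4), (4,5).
3 (matching: (1,6), (2,5), (3,4); upper bound floor(n/2) = floor(6/2) = 3)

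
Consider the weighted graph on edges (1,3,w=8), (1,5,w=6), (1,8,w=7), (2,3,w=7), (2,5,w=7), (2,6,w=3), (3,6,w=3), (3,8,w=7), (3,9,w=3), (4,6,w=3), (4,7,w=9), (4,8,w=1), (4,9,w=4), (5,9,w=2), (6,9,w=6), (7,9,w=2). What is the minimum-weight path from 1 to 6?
11 (path: 1 -> 3 -> 6; weights 8 + 3 = 11)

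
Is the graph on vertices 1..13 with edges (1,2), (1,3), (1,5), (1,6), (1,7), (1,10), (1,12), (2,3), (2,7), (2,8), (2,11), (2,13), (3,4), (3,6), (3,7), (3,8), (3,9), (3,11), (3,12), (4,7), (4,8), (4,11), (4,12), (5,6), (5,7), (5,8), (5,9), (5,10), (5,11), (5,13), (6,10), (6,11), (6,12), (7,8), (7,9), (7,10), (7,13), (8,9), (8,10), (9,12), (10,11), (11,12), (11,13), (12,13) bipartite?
No (odd cycle of length 3: 5 -> 1 -> 6 -> 5)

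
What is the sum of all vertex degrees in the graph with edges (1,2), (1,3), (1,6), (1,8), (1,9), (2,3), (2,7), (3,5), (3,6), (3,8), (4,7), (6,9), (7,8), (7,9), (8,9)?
30 (handshake: sum of degrees = 2|E| = 2 x 15 = 30)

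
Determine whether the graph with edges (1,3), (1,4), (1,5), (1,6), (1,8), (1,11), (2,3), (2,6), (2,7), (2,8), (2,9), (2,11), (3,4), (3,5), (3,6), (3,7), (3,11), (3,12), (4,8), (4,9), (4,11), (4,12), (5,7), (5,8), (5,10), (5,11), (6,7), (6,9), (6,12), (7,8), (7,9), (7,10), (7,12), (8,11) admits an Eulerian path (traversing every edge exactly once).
Yes — and in fact it has an Eulerian circuit (the graph is connected and all 12 vertices have even degree)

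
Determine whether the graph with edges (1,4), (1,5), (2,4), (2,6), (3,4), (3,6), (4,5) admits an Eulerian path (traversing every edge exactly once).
Yes — and in fact it has an Eulerian circuit (the graph is connected and all 6 vertices have even degree)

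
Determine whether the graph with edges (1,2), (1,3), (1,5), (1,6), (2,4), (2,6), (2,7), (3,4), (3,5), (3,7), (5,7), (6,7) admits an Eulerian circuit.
No (2 vertices have odd degree: {5, 6}; Eulerian circuit requires 0)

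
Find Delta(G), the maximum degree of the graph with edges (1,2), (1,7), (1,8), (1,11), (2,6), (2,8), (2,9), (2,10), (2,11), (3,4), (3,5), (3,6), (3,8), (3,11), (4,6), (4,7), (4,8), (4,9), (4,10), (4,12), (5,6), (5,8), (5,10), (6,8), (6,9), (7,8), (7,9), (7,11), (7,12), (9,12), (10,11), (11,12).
7 (attained at vertices 4, 8)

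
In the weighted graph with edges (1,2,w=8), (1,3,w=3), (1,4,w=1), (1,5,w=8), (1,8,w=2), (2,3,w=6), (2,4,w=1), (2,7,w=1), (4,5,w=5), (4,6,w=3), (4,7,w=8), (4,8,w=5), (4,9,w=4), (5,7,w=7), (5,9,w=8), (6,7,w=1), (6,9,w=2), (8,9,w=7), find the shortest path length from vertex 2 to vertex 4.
1 (path: 2 -> 4; weights 1 = 1)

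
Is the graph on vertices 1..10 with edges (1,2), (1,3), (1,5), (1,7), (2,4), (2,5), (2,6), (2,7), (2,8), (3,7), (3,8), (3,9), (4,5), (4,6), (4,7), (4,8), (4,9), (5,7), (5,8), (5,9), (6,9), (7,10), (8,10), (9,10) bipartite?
No (odd cycle of length 3: 5 -> 1 -> 2 -> 5)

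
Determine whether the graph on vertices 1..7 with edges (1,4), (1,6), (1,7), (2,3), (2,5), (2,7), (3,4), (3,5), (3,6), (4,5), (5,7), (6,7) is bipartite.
No (odd cycle of length 3: 6 -> 1 -> 7 -> 6)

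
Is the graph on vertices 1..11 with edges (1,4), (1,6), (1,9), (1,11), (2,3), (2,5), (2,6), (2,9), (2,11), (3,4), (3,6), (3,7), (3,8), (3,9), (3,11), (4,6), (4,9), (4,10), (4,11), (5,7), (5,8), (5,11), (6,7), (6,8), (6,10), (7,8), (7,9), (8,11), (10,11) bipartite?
No (odd cycle of length 3: 9 -> 1 -> 4 -> 9)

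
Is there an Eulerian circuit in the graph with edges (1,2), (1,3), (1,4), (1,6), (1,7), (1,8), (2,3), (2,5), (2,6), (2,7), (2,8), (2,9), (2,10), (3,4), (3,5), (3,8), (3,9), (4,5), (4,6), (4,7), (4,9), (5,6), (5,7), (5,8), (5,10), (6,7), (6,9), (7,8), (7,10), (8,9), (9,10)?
No (2 vertices have odd degree: {5, 7}; Eulerian circuit requires 0)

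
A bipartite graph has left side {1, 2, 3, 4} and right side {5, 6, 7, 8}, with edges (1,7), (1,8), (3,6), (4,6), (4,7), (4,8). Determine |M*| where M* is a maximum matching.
3 (matching: (1,8), (3,6), (4,7); upper bound min(|L|,|R|) = min(4,4) = 4)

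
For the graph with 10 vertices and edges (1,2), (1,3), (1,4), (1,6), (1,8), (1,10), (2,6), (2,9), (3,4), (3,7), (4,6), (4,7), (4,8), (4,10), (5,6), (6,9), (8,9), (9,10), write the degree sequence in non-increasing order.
[6, 6, 5, 4, 3, 3, 3, 3, 2, 1] (degrees: deg(1)=6, deg(2)=3, deg(3)=3, deg(4)=6, deg(5)=1, deg(6)=5, deg(7)=2, deg(8)=3, deg(9)=4, deg(10)=3)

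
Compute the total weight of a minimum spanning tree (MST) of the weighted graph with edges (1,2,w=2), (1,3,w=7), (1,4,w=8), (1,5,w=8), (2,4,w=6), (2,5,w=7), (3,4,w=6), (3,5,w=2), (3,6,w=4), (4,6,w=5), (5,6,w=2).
17 (MST edges: (1,2,w=2), (2,4,w=6), (3,5,w=2), (4,6,w=5), (5,6,w=2); sum of weights 2 + 6 + 2 + 5 + 2 = 17)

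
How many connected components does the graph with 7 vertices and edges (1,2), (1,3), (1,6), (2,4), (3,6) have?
3 (components: {1, 2, 3, 4, 6}, {5}, {7})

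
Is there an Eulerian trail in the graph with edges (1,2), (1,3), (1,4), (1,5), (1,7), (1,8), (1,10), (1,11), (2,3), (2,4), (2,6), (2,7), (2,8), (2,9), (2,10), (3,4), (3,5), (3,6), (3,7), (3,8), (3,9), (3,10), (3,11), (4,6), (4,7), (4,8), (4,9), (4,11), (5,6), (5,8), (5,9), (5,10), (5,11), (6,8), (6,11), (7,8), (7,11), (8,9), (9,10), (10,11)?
Yes (the graph is connected and exactly 2 vertices have odd degree: {5, 11}; any Eulerian path must start and end at those)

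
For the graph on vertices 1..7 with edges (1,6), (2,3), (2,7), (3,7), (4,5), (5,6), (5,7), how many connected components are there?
1 (components: {1, 2, 3, 4, 5, 6, 7})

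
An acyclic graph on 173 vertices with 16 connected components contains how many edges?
157 (Each of the 16 component trees on V_i vertices has V_i - 1 edges; summing gives V - C = 173 - 16 = 157)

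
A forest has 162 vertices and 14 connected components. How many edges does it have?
148 (Each of the 14 component trees on V_i vertices has V_i - 1 edges; summing gives V - C = 162 - 14 = 148)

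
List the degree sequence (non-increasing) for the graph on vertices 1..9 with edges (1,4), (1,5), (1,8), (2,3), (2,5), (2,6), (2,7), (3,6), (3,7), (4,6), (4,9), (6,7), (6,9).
[5, 4, 3, 3, 3, 3, 2, 2, 1] (degrees: deg(1)=3, deg(2)=4, deg(3)=3, deg(4)=3, deg(5)=2, deg(6)=5, deg(7)=3, deg(8)=1, deg(9)=2)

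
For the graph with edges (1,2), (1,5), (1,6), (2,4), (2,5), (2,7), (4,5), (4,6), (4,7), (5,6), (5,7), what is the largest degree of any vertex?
5 (attained at vertex 5)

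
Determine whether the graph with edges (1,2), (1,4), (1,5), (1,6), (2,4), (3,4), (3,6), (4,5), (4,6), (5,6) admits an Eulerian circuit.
No (2 vertices have odd degree: {4, 5}; Eulerian circuit requires 0)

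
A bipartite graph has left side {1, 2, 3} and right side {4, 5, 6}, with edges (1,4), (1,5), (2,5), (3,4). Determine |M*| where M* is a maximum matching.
2 (matching: (1,5), (3,4); upper bound min(|L|,|R|) = min(3,3) = 3)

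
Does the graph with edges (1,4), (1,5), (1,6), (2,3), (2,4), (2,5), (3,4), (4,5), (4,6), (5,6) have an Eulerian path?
No (4 vertices have odd degree: {1, 2, 4, 6}; Eulerian path requires 0 or 2)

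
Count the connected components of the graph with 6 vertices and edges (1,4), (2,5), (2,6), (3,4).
2 (components: {1, 3, 4}, {2, 5, 6})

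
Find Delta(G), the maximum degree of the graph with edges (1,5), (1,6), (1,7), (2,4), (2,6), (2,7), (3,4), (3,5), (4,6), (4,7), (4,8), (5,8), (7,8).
5 (attained at vertex 4)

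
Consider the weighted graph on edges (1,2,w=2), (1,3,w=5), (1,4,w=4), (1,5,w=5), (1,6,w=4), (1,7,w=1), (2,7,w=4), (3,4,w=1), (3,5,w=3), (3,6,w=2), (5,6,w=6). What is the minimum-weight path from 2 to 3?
7 (path: 2 -> 1 -> 3; weights 2 + 5 = 7)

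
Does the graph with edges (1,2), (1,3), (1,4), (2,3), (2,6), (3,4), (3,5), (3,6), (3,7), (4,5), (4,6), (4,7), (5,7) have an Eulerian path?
No (6 vertices have odd degree: {1, 2, 4, 5, 6, 7}; Eulerian path requires 0 or 2)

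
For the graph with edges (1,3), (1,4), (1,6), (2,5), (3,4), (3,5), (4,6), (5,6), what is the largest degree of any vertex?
3 (attained at vertices 1, 3, 4, 5, 6)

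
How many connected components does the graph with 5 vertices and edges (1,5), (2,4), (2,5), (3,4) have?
1 (components: {1, 2, 3, 4, 5})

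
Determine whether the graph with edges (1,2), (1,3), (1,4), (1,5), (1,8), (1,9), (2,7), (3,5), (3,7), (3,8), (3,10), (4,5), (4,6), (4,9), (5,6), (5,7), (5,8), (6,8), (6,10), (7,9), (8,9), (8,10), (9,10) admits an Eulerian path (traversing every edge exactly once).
Yes (the graph is connected and exactly 2 vertices have odd degree: {3, 9}; any Eulerian path must start and end at those)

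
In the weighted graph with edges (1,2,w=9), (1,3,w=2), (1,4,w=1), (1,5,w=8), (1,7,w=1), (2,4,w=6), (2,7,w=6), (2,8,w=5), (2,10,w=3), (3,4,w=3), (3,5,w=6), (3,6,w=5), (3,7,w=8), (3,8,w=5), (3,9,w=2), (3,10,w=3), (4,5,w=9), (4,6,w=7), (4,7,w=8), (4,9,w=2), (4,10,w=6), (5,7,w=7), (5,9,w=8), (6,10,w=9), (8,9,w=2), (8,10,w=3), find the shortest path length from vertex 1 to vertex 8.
5 (path: 1 -> 4 -> 9 -> 8; weights 1 + 2 + 2 = 5)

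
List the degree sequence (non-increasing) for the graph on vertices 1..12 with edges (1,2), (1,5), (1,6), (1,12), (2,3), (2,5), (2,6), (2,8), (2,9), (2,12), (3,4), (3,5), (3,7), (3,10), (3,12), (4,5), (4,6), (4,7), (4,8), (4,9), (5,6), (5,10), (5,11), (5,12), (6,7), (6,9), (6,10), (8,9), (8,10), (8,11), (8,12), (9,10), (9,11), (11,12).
[8, 7, 7, 6, 6, 6, 6, 6, 5, 4, 4, 3] (degrees: deg(1)=4, deg(2)=7, deg(3)=6, deg(4)=6, deg(5)=8, deg(6)=7, deg(7)=3, deg(8)=6, deg(9)=6, deg(10)=5, deg(11)=4, deg(12)=6)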